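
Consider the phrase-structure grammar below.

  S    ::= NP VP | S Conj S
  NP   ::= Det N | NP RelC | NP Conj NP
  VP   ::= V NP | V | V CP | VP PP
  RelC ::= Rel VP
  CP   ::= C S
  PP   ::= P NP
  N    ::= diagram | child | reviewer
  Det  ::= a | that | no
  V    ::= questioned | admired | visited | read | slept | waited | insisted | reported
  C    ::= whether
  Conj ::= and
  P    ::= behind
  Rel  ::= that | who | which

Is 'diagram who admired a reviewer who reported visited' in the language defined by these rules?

Ungrammatical

For S → NP VP, no prefix of the string parses as an NP. The alternative S rule S → S Conj S likewise has no satisfying split.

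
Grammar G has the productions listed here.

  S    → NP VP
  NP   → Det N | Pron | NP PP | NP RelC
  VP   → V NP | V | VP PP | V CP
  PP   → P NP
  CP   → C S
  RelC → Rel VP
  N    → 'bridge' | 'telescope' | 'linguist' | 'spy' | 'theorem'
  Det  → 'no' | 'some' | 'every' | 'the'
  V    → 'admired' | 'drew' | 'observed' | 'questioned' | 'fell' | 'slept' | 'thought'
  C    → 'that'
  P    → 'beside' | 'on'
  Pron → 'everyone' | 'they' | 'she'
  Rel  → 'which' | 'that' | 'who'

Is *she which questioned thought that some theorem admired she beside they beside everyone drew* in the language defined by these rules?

For S → NP VP, every NP-prefix leaves a non-VP remainder: after 'she' the remainder is not a VP; after 'she which questioned' the remainder is not a VP.

Ungrammatical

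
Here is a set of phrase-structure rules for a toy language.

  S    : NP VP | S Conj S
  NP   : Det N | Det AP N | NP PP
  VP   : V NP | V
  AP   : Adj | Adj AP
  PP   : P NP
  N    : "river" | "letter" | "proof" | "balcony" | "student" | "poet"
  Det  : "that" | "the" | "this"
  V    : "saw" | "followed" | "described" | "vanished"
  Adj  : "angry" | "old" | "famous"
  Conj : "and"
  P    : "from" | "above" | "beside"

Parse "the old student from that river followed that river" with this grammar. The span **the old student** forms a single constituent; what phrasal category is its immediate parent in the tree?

NP

S
  NP
    NP
      Det: the
      AP
        Adj: old
      N: student
    PP
      P: from
      NP
        Det: that
        N: river
  VP
    V: followed
    NP
      Det: that
      N: river
The span 'the old student' is the NP node built by NP → Det AP N.
Its mother is the NP built by NP → NP PP.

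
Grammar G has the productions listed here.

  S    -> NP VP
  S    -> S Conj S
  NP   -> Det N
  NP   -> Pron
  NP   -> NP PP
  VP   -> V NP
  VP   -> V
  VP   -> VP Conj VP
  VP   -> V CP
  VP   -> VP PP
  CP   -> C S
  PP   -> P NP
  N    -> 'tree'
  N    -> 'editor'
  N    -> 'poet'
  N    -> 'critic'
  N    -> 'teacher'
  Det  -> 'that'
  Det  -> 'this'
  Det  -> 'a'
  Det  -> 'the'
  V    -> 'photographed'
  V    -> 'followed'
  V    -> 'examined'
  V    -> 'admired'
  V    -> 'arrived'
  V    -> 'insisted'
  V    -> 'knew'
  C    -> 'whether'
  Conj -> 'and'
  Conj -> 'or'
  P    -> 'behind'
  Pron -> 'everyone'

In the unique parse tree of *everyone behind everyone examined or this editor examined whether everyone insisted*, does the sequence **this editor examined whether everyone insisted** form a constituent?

Yes

[S [S [NP [NP [Pron everyone]] [PP [P behind] [NP [Pron everyone]]]] [VP [V examined]]] [Conj or] [S [NP [Det this] [N editor]] [VP [V examined] [CP [C whether] [S [NP [Pron everyone]] [VP [V insisted]]]]]]]
The words 'this editor examined whether everyone insisted' are exhaustively dominated by a single S node (built by S → NP VP), so they form a constituent.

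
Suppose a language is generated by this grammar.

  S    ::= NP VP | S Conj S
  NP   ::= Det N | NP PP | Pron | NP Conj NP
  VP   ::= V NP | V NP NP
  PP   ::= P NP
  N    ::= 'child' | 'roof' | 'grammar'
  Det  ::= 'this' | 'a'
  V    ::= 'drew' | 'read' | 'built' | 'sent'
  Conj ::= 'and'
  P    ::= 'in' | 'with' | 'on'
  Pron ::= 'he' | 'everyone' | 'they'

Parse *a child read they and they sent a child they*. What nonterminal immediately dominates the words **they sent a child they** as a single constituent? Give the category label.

[S [S [NP [Det a] [N child]] [VP [V read] [NP [Pron they]]]] [Conj and] [S [NP [Pron they]] [VP [V sent] [NP [Det a] [N child]] [NP [Pron they]]]]]
The span 'they sent a child they' is the S node built by S → NP VP.

S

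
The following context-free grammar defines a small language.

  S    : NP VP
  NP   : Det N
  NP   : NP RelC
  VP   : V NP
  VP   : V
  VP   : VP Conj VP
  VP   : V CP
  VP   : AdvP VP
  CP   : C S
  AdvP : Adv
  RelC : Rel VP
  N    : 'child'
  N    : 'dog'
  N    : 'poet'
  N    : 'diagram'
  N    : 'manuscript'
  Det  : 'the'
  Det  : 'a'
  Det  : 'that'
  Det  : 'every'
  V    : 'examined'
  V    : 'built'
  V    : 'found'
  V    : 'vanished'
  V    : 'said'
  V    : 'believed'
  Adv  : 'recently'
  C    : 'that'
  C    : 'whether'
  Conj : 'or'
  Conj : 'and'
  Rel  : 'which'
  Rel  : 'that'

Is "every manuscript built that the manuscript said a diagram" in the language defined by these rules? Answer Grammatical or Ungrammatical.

Grammatical

[S [NP [Det every] [N manuscript]] [VP [V built] [CP [C that] [S [NP [Det the] [N manuscript]] [VP [V said] [NP [Det a] [N diagram]]]]]]]
The bracketing above is licensed at every node by one of the given productions, with S at the root.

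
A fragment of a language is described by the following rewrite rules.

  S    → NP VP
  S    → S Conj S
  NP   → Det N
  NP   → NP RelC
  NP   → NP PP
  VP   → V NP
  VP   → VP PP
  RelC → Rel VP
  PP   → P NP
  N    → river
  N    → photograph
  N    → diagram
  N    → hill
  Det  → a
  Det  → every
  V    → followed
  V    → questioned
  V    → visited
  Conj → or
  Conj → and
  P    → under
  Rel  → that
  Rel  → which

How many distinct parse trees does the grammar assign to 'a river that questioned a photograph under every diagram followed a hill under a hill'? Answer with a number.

Two of the 6 distinct bracketings:
[S [NP [NP [Det a] [N river]] [RelC [Rel that] [VP [V questioned] [NP [NP [Det a] [N photograph]] [PP [P under] [NP [Det every] [N diagram]]]]]]] [VP [V followed] [NP [NP [Det a] [N hill]] [PP [P under] [NP [Det a] [N hill]]]]]]
[S [NP [NP [Det a] [N river]] [RelC [Rel that] [VP [V questioned] [NP [NP [Det a] [N photograph]] [PP [P under] [NP [Det every] [N diagram]]]]]]] [VP [VP [V followed] [NP [Det a] [N hill]]] [PP [P under] [NP [Det a] [N hill]]]]]
The difference turns on whether VP → VP PP is used at the relevant span, versus an alternative expansion of VP.

6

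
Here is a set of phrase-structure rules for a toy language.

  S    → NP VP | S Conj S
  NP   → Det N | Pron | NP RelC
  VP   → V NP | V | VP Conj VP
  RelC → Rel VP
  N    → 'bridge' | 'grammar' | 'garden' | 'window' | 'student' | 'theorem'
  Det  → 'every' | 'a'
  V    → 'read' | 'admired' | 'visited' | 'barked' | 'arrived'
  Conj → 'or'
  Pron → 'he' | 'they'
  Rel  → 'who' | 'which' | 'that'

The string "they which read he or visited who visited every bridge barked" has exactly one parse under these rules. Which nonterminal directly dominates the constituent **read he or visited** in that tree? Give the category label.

S
  NP
    NP
      NP
        Pron: they
      RelC
        Rel: which
        VP
          VP
            V: read
            NP
              Pron: he
          Conj: or
          VP
            V: visited
    RelC
      Rel: who
      VP
        V: visited
        NP
          Det: every
          N: bridge
  VP
    V: barked
The span 'read he or visited' is the VP node built by VP → VP Conj VP.
Its mother is the RelC built by RelC → Rel VP.

RelC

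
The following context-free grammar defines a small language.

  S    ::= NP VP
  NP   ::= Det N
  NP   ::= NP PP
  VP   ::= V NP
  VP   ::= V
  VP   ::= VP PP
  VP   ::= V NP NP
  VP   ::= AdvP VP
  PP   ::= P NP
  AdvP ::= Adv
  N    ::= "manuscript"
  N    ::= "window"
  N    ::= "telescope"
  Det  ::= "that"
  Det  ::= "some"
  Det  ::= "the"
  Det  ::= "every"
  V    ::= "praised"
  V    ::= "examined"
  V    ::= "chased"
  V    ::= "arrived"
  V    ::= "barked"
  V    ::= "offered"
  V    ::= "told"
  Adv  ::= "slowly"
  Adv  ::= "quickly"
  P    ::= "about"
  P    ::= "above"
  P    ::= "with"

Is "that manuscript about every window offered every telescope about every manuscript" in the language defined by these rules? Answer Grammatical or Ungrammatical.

S
  NP
    NP
      Det: that
      N: manuscript
    PP
      P: about
      NP
        Det: every
        N: window
  VP
    V: offered
    NP
      NP
        Det: every
        N: telescope
      PP
        P: about
        NP
          Det: every
          N: manuscript
Every word is introduced by a lexical rule and the phrasal rules combine the resulting categories into a single S.

Grammatical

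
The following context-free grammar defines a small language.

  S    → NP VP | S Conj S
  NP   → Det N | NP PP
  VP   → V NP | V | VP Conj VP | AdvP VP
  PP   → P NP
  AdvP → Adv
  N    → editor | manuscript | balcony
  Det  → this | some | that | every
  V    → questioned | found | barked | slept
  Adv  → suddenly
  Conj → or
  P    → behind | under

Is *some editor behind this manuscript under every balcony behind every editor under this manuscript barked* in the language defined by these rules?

S
  NP
    NP
      Det: some
      N: editor
    PP
      P: behind
      NP
        NP
          Det: this
          N: manuscript
        PP
          P: under
          NP
            NP
              Det: every
              N: balcony
            PP
              P: behind
              NP
                NP
                  Det: every
                  N: editor
                PP
                  P: under
                  NP
                    Det: this
                    N: manuscript
  VP
    V: barked
The bracketing above is licensed at every node by one of the given productions, with S at the root.

Grammatical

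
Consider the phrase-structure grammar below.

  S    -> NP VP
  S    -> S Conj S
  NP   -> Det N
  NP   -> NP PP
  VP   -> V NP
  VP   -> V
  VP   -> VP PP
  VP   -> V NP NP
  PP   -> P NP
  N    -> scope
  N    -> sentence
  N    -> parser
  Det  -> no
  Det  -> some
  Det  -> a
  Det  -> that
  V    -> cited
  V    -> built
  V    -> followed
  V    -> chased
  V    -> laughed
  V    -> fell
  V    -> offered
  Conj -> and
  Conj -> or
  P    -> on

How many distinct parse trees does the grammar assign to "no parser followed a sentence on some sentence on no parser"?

5

Two of the 5 distinct bracketings:
[S [NP [Det no] [N parser]] [VP [V followed] [NP [NP [Det a] [N sentence]] [PP [P on] [NP [NP [Det some] [N sentence]] [PP [P on] [NP [Det no] [N parser]]]]]]]]
[S [NP [Det no] [N parser]] [VP [V followed] [NP [NP [NP [Det a] [N sentence]] [PP [P on] [NP [Det some] [N sentence]]]] [PP [P on] [NP [Det no] [N parser]]]]]]
The trees differ in how a recursive rule is bracketed over the same span.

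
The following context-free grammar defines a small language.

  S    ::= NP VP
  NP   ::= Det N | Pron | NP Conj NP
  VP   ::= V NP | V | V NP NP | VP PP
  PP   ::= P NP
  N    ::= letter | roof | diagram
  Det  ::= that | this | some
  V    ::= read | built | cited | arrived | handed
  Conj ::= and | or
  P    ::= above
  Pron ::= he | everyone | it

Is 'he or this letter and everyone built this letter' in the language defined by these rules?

Grammatical

S
  NP
    NP
      Pron: he
    Conj: or
    NP
      NP
        Det: this
        N: letter
      Conj: and
      NP
        Pron: everyone
  VP
    V: built
    NP
      Det: this
      N: letter
Each bracket corresponds to one application of a listed rule, so the string is derivable from S.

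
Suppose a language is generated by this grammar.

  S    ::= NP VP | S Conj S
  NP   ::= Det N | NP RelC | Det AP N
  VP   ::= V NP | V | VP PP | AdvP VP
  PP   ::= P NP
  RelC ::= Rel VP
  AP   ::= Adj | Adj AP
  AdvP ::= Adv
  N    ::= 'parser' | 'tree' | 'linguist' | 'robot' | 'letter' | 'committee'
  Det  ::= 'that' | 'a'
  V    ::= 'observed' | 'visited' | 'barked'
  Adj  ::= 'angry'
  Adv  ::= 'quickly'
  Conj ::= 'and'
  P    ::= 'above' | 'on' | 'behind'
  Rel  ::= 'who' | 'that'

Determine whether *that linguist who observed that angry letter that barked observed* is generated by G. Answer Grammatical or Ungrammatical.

Grammatical

S
  NP
    NP
      Det: that
      N: linguist
    RelC
      Rel: who
      VP
        V: observed
        NP
          NP
            Det: that
            AP
              Adj: angry
            N: letter
          RelC
            Rel: that
            VP
              V: barked
  VP
    V: observed
Each bracket corresponds to one application of a listed rule, so the string is derivable from S.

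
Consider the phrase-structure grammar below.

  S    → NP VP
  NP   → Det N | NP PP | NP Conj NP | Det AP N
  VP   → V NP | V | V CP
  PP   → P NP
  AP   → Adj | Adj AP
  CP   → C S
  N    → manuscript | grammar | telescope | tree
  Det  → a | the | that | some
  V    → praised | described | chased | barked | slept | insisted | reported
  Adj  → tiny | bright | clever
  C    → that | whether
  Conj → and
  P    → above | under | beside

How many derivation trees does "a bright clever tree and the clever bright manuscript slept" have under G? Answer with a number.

1

[S [NP [NP [Det a] [AP [Adj bright] [AP [Adj clever]]] [N tree]] [Conj and] [NP [Det the] [AP [Adj clever] [AP [Adj bright]]] [N manuscript]]] [VP [V slept]]]
No rule offers an alternative attachment or grouping for any span, so this is the only derivation.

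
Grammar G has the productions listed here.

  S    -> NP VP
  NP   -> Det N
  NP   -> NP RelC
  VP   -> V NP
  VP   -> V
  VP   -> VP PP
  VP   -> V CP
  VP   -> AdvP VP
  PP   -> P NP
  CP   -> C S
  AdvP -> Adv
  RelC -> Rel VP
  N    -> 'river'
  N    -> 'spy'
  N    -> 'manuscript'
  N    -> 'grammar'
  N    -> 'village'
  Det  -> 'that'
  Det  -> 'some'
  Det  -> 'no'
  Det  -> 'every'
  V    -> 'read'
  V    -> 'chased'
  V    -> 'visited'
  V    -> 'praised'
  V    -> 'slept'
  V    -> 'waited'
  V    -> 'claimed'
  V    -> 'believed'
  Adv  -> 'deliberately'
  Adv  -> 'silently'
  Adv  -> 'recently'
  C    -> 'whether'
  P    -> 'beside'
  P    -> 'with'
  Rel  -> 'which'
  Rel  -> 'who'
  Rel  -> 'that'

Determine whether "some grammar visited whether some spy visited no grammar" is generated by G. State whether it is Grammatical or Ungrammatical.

Grammatical

[S [NP [Det some] [N grammar]] [VP [V visited] [CP [C whether] [S [NP [Det some] [N spy]] [VP [V visited] [NP [Det no] [N grammar]]]]]]]
Each bracket corresponds to one application of a listed rule, so the string is derivable from S.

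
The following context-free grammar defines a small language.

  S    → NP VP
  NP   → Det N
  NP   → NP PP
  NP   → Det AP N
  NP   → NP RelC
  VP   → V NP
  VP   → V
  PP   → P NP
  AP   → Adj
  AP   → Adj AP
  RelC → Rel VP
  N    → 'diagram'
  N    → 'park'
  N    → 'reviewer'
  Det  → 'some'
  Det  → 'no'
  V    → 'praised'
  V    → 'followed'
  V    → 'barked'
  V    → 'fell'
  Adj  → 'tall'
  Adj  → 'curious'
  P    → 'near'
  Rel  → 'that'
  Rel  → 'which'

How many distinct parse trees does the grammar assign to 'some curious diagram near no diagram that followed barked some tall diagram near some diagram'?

2

The two bracketings:
[S [NP [NP [Det some] [AP [Adj curious]] [N diagram]] [PP [P near] [NP [NP [Det no] [N diagram]] [RelC [Rel that] [VP [V followed]]]]]] [VP [V barked] [NP [NP [Det some] [AP [Adj tall]] [N diagram]] [PP [P near] [NP [Det some] [N diagram]]]]]]
[S [NP [NP [NP [Det some] [AP [Adj curious]] [N diagram]] [PP [P near] [NP [Det no] [N diagram]]]] [RelC [Rel that] [VP [V followed]]]] [VP [V barked] [NP [NP [Det some] [AP [Adj tall]] [N diagram]] [PP [P near] [NP [Det some] [N diagram]]]]]]
The trees differ in how a recursive rule is bracketed over the same span.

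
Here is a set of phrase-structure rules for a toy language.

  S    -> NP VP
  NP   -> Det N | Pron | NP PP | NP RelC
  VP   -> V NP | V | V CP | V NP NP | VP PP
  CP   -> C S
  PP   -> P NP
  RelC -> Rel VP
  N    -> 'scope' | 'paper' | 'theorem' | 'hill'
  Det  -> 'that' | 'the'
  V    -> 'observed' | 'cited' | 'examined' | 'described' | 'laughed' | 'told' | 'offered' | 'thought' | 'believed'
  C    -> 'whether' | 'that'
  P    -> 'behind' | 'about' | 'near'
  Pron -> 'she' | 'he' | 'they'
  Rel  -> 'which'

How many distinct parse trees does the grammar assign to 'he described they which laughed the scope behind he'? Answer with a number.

6

Two of the 6 distinct bracketings:
[S [NP [Pron he]] [VP [V described] [NP [NP [NP [Pron they]] [RelC [Rel which] [VP [V laughed] [NP [Det the] [N scope]]]]] [PP [P behind] [NP [Pron he]]]]]]
[S [NP [Pron he]] [VP [V described] [NP [NP [Pron they]] [RelC [Rel which] [VP [V laughed] [NP [NP [Det the] [N scope]] [PP [P behind] [NP [Pron he]]]]]]]]]
The trees differ in how a recursive rule is bracketed over the same span.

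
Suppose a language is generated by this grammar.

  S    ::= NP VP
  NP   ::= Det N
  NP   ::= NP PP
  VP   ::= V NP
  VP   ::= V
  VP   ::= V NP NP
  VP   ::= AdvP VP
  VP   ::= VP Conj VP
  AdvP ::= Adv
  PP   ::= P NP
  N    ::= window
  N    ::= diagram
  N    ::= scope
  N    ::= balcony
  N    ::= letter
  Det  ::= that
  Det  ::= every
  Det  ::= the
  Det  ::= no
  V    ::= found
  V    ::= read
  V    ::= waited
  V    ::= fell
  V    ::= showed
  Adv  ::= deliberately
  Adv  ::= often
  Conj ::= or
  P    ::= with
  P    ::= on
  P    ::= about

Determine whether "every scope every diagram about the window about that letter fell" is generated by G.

Ungrammatical

For S → NP VP, the only prefix that parses as NP is 'every scope', but the remainder 'every diagram about the window about that letter fell' is not a VP under these rules.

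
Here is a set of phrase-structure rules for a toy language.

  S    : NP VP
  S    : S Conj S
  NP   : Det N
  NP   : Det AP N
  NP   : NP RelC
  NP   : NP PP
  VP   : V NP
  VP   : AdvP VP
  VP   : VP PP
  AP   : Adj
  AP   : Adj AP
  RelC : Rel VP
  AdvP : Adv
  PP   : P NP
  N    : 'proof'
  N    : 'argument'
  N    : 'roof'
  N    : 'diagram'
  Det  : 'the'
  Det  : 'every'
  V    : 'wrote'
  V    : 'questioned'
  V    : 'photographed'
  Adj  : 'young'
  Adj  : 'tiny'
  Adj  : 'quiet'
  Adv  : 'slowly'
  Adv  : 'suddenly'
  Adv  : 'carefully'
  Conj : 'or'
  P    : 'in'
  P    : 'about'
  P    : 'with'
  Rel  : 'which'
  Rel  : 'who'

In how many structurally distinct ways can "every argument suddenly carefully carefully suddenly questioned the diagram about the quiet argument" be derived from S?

6

Two of the 6 distinct bracketings:
[S [NP [Det every] [N argument]] [VP [AdvP [Adv suddenly]] [VP [AdvP [Adv carefully]] [VP [AdvP [Adv carefully]] [VP [AdvP [Adv suddenly]] [VP [V questioned] [NP [NP [Det the] [N diagram]] [PP [P about] [NP [Det the] [AP [Adj quiet]] [N argument]]]]]]]]]]
[S [NP [Det every] [N argument]] [VP [AdvP [Adv suddenly]] [VP [AdvP [Adv carefully]] [VP [AdvP [Adv carefully]] [VP [AdvP [Adv suddenly]] [VP [VP [V questioned] [NP [Det the] [N diagram]]] [PP [P about] [NP [Det the] [AP [Adj quiet]] [N argument]]]]]]]]]
The difference turns on whether NP → NP PP is used at the relevant span, versus an alternative expansion of NP.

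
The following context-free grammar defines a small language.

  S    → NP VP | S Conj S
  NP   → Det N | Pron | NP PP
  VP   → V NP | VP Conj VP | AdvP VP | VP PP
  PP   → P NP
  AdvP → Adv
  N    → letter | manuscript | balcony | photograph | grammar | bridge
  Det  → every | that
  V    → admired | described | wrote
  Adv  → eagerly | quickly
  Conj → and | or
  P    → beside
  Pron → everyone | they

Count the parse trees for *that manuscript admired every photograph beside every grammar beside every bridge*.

Two of the 5 distinct bracketings:
[S [NP [Det that] [N manuscript]] [VP [V admired] [NP [NP [Det every] [N photograph]] [PP [P beside] [NP [NP [Det every] [N grammar]] [PP [P beside] [NP [Det every] [N bridge]]]]]]]]
[S [NP [Det that] [N manuscript]] [VP [V admired] [NP [NP [NP [Det every] [N photograph]] [PP [P beside] [NP [Det every] [N grammar]]]] [PP [P beside] [NP [Det every] [N bridge]]]]]]
The trees differ in how a recursive rule is bracketed over the same span.

5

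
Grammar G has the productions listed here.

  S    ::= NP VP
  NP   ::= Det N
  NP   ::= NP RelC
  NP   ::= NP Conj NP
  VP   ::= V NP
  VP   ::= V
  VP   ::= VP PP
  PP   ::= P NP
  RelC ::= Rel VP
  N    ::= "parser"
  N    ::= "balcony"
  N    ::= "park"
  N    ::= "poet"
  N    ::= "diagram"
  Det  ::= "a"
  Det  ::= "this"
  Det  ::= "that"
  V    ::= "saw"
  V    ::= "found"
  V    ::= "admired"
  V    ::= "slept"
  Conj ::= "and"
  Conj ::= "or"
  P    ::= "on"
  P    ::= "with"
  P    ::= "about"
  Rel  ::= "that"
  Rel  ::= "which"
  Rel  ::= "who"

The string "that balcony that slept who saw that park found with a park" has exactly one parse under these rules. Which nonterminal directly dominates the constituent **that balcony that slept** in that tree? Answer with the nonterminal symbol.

[S [NP [NP [NP [Det that] [N balcony]] [RelC [Rel that] [VP [V slept]]]] [RelC [Rel who] [VP [V saw] [NP [Det that] [N park]]]]] [VP [VP [V found]] [PP [P with] [NP [Det a] [N park]]]]]
The span 'that balcony that slept' is the NP node built by NP → NP RelC.
Its mother is the NP built by NP → NP RelC.

NP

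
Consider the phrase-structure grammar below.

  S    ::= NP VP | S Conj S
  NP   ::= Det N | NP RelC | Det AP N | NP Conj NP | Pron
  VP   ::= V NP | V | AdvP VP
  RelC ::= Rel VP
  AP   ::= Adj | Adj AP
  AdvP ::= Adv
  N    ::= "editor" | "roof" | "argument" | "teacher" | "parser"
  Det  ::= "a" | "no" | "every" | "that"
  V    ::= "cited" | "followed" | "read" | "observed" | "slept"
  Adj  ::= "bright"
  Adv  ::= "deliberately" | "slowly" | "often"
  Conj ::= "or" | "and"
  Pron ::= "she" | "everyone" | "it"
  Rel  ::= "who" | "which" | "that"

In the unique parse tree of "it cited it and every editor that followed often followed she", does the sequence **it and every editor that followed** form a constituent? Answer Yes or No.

[S [S [NP [Pron it]] [VP [V cited] [NP [Pron it]]]] [Conj and] [S [NP [NP [Det every] [N editor]] [RelC [Rel that] [VP [V followed]]]] [VP [AdvP [Adv often]] [VP [V followed] [NP [Pron she]]]]]]
The smallest constituent containing 'it and every editor that followed' is the S spanning 'it cited it and every editor that followed often followed she'; no single node in the tree dominates exactly the given words.

No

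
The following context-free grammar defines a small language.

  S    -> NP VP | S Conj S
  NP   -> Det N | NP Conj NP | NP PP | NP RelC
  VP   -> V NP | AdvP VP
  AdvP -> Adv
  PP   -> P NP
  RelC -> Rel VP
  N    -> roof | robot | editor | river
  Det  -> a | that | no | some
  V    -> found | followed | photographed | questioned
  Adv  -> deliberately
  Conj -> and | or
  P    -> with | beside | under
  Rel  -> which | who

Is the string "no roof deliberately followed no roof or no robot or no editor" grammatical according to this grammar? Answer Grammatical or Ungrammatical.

Grammatical

S
  NP
    Det: no
    N: roof
  VP
    AdvP
      Adv: deliberately
    VP
      V: followed
      NP
        NP
          Det: no
          N: roof
        Conj: or
        NP
          NP
            Det: no
            N: robot
          Conj: or
          NP
            Det: no
            N: editor
Each bracket corresponds to one application of a listed rule, so the string is derivable from S.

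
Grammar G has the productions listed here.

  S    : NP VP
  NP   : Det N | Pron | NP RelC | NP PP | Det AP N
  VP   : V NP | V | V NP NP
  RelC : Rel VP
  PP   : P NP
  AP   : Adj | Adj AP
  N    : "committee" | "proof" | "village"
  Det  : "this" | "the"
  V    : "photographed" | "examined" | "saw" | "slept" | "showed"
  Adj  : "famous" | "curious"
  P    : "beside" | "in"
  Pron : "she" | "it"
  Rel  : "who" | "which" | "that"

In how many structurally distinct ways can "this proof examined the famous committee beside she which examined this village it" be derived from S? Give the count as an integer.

Two of the 4 distinct bracketings:
[S [NP [Det this] [N proof]] [VP [V examined] [NP [NP [NP [Det the] [AP [Adj famous]] [N committee]] [PP [P beside] [NP [Pron she]]]] [RelC [Rel which] [VP [V examined] [NP [Det this] [N village]] [NP [Pron it]]]]]]]
[S [NP [Det this] [N proof]] [VP [V examined] [NP [NP [Det the] [AP [Adj famous]] [N committee]] [PP [P beside] [NP [NP [Pron she]] [RelC [Rel which] [VP [V examined] [NP [Det this] [N village]] [NP [Pron it]]]]]]]]]
The trees differ in how a recursive rule is bracketed over the same span.

4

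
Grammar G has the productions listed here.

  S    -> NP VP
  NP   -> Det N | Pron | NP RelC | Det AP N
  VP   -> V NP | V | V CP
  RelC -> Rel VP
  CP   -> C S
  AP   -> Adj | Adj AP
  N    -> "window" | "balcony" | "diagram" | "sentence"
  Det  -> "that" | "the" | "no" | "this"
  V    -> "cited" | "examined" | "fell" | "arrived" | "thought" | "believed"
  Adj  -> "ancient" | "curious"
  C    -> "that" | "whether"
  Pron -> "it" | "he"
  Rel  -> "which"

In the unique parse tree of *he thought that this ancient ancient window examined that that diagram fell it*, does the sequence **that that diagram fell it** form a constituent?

[S [NP [Pron he]] [VP [V thought] [CP [C that] [S [NP [Det this] [AP [Adj ancient] [AP [Adj ancient]]] [N window]] [VP [V examined] [CP [C that] [S [NP [Det that] [N diagram]] [VP [V fell] [NP [Pron it]]]]]]]]]]
The words 'that that diagram fell it' are exhaustively dominated by a single CP node (built by CP → C S), so they form a constituent.

Yes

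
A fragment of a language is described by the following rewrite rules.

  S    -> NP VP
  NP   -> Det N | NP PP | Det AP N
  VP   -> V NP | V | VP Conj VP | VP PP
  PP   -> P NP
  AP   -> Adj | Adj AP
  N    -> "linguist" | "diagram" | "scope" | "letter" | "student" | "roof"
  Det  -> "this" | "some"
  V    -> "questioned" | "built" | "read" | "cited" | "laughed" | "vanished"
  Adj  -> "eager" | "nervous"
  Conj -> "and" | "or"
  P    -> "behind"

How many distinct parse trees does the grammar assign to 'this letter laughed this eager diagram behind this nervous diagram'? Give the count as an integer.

The two bracketings:
[S [NP [Det this] [N letter]] [VP [V laughed] [NP [NP [Det this] [AP [Adj eager]] [N diagram]] [PP [P behind] [NP [Det this] [AP [Adj nervous]] [N diagram]]]]]]
[S [NP [Det this] [N letter]] [VP [VP [V laughed] [NP [Det this] [AP [Adj eager]] [N diagram]]] [PP [P behind] [NP [Det this] [AP [Adj nervous]] [N diagram]]]]]
The difference turns on whether NP → NP PP is used at the relevant span, versus an alternative expansion of NP.

2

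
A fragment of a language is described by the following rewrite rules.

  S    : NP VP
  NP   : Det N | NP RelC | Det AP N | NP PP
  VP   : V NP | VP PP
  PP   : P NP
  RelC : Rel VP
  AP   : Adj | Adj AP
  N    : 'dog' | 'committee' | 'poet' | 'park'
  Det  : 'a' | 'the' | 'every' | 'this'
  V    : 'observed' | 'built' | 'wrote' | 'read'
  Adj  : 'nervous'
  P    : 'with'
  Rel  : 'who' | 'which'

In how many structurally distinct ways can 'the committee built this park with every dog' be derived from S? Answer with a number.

The two bracketings:
[S [NP [Det the] [N committee]] [VP [V built] [NP [NP [Det this] [N park]] [PP [P with] [NP [Det every] [N dog]]]]]]
[S [NP [Det the] [N committee]] [VP [VP [V built] [NP [Det this] [N park]]] [PP [P with] [NP [Det every] [N dog]]]]]
The difference turns on whether NP → NP PP is used at the relevant span, versus an alternative expansion of NP.

2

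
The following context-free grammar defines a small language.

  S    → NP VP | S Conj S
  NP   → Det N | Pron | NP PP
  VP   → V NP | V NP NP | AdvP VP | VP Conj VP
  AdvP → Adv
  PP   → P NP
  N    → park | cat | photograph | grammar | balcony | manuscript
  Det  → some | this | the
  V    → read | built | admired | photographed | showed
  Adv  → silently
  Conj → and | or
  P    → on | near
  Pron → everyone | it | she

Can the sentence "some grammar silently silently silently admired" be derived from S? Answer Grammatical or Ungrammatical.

For S → NP VP, the only prefix that parses as NP is 'some grammar', but the remainder 'silently silently silently admired' is not a VP under these rules. The alternative S rule S → S Conj S likewise has no satisfying split.

Ungrammatical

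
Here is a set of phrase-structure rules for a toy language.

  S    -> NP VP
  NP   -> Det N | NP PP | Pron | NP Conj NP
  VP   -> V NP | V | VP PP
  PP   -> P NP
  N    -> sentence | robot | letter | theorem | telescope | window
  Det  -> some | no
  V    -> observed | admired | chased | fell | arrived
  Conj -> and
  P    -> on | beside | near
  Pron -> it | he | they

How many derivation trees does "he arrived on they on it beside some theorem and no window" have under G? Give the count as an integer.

9

Two of the 9 distinct bracketings:
[S [NP [Pron he]] [VP [VP [V arrived]] [PP [P on] [NP [NP [Pron they]] [PP [P on] [NP [NP [Pron it]] [PP [P beside] [NP [NP [Det some] [N theorem]] [Conj and] [NP [Det no] [N window]]]]]]]]]]
[S [NP [Pron he]] [VP [VP [V arrived]] [PP [P on] [NP [NP [Pron they]] [PP [P on] [NP [NP [NP [Pron it]] [PP [P beside] [NP [Det some] [N theorem]]]] [Conj and] [NP [Det no] [N window]]]]]]]]
The trees differ in how a recursive rule is bracketed over the same span.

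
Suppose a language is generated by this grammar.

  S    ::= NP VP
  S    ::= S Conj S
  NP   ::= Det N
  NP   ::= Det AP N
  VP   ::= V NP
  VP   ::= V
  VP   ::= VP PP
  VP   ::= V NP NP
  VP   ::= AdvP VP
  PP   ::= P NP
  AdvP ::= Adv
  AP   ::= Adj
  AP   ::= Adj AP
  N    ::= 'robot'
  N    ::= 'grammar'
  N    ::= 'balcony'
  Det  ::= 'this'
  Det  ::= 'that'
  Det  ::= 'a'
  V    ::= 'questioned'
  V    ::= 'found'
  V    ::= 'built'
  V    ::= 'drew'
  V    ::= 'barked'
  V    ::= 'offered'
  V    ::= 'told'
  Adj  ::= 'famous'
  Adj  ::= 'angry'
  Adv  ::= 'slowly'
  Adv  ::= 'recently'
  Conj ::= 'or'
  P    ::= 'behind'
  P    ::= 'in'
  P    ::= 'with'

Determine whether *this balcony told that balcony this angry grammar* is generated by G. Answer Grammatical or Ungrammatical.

Grammatical

[S [NP [Det this] [N balcony]] [VP [V told] [NP [Det that] [N balcony]] [NP [Det this] [AP [Adj angry]] [N grammar]]]]
Each bracket corresponds to one application of a listed rule, so the string is derivable from S.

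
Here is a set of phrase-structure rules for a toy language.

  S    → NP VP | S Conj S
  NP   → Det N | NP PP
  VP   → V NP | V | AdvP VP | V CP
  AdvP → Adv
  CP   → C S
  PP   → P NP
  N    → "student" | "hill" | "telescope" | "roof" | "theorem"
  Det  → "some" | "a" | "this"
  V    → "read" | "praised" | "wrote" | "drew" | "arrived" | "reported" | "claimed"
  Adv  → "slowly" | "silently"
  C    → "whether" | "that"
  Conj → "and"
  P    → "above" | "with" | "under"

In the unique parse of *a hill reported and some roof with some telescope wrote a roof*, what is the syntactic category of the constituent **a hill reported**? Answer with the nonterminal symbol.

S

S
  S
    NP
      Det: a
      N: hill
    VP
      V: reported
  Conj: and
  S
    NP
      NP
        Det: some
        N: roof
      PP
        P: with
        NP
          Det: some
          N: telescope
    VP
      V: wrote
      NP
        Det: a
        N: roof
The span 'a hill reported' is the S node built by S → NP VP.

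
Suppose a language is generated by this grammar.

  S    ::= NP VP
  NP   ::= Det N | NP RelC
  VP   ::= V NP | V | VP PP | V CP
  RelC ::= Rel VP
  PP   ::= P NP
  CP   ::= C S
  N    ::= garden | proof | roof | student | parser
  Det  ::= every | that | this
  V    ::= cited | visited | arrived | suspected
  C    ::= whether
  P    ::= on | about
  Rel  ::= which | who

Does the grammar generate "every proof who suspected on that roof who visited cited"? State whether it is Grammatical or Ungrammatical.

[S [NP [NP [Det every] [N proof]] [RelC [Rel who] [VP [VP [V suspected]] [PP [P on] [NP [NP [Det that] [N roof]] [RelC [Rel who] [VP [V visited]]]]]]]] [VP [V cited]]]
The bracketing above is licensed at every node by one of the given productions, with S at the root.

Grammatical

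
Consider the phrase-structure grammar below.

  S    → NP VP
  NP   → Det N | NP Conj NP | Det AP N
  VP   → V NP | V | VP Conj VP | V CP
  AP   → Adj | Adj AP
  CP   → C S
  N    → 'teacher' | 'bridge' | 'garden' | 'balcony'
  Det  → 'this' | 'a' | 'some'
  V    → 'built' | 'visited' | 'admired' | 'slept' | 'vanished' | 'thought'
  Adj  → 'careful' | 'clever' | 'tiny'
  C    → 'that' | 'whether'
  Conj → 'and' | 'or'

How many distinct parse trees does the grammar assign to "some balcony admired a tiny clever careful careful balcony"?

1

[S [NP [Det some] [N balcony]] [VP [V admired] [NP [Det a] [AP [Adj tiny] [AP [Adj clever] [AP [Adj careful] [AP [Adj careful]]]]] [N balcony]]]]
No rule offers an alternative attachment or grouping for any span, so this is the only derivation.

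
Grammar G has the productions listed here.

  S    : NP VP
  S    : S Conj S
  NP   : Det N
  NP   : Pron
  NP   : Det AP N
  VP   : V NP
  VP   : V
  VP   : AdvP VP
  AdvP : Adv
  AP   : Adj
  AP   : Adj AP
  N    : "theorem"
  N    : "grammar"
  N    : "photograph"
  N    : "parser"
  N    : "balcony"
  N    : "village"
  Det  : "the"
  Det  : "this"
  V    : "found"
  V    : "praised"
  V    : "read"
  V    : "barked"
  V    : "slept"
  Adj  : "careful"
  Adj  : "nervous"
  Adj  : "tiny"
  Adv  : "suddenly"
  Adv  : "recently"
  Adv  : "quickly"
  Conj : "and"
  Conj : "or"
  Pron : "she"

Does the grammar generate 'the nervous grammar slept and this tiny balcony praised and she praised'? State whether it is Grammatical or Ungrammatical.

[S [S [NP [Det the] [AP [Adj nervous]] [N grammar]] [VP [V slept]]] [Conj and] [S [S [NP [Det this] [AP [Adj tiny]] [N balcony]] [VP [V praised]]] [Conj and] [S [NP [Pron she]] [VP [V praised]]]]]
Every word is introduced by a lexical rule and the phrasal rules combine the resulting categories into a single S.

Grammatical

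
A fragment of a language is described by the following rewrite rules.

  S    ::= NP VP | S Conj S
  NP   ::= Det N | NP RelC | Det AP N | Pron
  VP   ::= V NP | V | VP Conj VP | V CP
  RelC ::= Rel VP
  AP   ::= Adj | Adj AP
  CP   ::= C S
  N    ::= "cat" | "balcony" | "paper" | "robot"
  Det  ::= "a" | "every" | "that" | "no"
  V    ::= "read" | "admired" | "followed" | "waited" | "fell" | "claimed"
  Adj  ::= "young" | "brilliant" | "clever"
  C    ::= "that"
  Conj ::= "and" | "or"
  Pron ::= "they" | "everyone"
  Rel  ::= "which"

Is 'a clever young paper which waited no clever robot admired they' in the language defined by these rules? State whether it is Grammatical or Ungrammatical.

Grammatical

[S [NP [NP [Det a] [AP [Adj clever] [AP [Adj young]]] [N paper]] [RelC [Rel which] [VP [V waited] [NP [Det no] [AP [Adj clever]] [N robot]]]]] [VP [V admired] [NP [Pron they]]]]
Each bracket corresponds to one application of a listed rule, so the string is derivable from S.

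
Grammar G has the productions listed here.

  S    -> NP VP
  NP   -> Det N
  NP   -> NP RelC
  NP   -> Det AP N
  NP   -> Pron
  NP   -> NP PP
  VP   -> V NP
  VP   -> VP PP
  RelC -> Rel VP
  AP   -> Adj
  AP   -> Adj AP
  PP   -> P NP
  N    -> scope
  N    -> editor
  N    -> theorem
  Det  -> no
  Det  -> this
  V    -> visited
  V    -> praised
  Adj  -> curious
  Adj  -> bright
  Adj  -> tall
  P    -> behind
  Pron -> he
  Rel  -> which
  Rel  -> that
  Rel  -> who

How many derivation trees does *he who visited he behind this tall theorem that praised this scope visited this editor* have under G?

Two of the 7 distinct bracketings:
[S [NP [NP [Pron he]] [RelC [Rel who] [VP [V visited] [NP [NP [NP [Pron he]] [PP [P behind] [NP [Det this] [AP [Adj tall]] [N theorem]]]] [RelC [Rel that] [VP [V praised] [NP [Det this] [N scope]]]]]]]] [VP [V visited] [NP [Det this] [N editor]]]]
[S [NP [NP [Pron he]] [RelC [Rel who] [VP [V visited] [NP [NP [Pron he]] [PP [P behind] [NP [NP [Det this] [AP [Adj tall]] [N theorem]] [RelC [Rel that] [VP [V praised] [NP [Det this] [N scope]]]]]]]]]] [VP [V visited] [NP [Det this] [N editor]]]]
The trees differ in how a recursive rule is bracketed over the same span.

7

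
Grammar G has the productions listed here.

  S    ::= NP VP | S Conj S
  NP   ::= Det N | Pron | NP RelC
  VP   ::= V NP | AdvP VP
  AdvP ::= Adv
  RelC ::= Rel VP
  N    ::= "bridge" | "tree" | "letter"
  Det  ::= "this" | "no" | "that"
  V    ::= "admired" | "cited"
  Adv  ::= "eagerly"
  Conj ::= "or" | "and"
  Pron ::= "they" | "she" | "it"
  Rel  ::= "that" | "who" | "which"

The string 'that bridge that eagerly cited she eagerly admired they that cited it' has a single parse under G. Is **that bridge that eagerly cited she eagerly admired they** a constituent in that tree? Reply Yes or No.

No

[S [NP [NP [Det that] [N bridge]] [RelC [Rel that] [VP [AdvP [Adv eagerly]] [VP [V cited] [NP [Pron she]]]]]] [VP [AdvP [Adv eagerly]] [VP [V admired] [NP [NP [Pron they]] [RelC [Rel that] [VP [V cited] [NP [Pron it]]]]]]]]
The smallest constituent containing 'that bridge that eagerly cited she eagerly admired they' is the S spanning 'that bridge that eagerly cited she eagerly admired they that cited it'; no single node in the tree dominates exactly the given words.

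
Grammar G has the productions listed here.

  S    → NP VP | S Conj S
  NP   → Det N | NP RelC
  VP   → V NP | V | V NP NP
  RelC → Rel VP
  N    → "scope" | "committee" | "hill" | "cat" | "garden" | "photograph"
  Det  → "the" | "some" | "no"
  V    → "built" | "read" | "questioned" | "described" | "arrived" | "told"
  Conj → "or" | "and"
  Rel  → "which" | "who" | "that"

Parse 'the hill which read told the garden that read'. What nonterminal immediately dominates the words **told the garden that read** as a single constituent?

S
  NP
    NP
      Det: the
      N: hill
    RelC
      Rel: which
      VP
        V: read
  VP
    V: told
    NP
      NP
        Det: the
        N: garden
      RelC
        Rel: that
        VP
          V: read
The span 'told the garden that read' is the VP node built by VP → V NP.

VP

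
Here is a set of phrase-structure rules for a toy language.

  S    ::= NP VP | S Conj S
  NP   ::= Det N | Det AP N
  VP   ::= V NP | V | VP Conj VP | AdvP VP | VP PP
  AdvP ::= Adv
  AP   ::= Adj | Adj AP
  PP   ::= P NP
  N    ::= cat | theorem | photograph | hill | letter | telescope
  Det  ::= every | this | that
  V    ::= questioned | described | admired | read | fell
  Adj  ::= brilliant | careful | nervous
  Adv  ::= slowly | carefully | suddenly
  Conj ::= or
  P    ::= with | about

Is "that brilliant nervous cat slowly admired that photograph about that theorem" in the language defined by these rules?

[S [NP [Det that] [AP [Adj brilliant] [AP [Adj nervous]]] [N cat]] [VP [AdvP [Adv slowly]] [VP [VP [V admired] [NP [Det that] [N photograph]]] [PP [P about] [NP [Det that] [N theorem]]]]]]
Each bracket corresponds to one application of a listed rule, so the string is derivable from S.

Grammatical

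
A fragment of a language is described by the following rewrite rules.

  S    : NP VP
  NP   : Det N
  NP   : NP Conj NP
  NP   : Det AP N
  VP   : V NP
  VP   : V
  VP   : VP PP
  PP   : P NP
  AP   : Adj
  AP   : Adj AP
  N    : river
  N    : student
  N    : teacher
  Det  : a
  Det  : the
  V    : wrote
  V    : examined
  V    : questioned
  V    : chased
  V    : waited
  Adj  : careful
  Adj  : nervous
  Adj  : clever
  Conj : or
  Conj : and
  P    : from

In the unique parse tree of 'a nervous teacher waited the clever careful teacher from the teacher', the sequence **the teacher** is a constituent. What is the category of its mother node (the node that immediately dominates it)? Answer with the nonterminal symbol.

PP

S
  NP
    Det: a
    AP
      Adj: nervous
    N: teacher
  VP
    VP
      V: waited
      NP
        Det: the
        AP
          Adj: clever
          AP
            Adj: careful
        N: teacher
    PP
      P: from
      NP
        Det: the
        N: teacher
The span 'the teacher' is the NP node built by NP → Det N.
Its mother is the PP built by PP → P NP.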